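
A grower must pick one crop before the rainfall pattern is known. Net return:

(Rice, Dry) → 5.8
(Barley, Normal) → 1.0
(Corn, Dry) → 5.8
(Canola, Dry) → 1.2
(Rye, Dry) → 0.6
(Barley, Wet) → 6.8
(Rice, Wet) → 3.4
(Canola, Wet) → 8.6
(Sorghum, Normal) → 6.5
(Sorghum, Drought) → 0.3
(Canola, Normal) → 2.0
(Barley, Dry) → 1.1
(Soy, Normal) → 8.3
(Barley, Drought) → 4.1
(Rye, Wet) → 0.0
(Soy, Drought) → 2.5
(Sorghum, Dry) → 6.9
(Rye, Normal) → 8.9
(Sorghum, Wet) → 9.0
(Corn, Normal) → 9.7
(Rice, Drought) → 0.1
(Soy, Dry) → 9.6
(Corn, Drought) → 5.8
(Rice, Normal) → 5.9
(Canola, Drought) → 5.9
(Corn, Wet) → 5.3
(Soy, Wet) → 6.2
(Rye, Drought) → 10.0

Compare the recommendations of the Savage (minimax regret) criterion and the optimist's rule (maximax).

minimax regret → Corn; maximax → Rye (disagree)

Column bests: Drought=10.0, Dry=9.6, Normal=9.7, Wet=9.0.
Soy regrets: 7.5, 0.0, 1.4, 2.8 → max 7.5
Barley regrets: 5.9, 8.5, 8.7, 2.2 → max 8.7
Rice regrets: 9.9, 3.8, 3.8, 5.6 → max 9.9
Corn regrets: 4.2, 3.8, 0.0, 3.7 → max 4.2
Sorghum regrets: 9.7, 2.7, 3.2, 0.0 → max 9.7
Canola regrets: 4.1, 8.4, 7.7, 0.4 → max 8.4
Rye regrets: 0.0, 9.0, 0.8, 9.0 → max 9.0
Smallest max regret = 4.2 → Corn.
Row maxima: Soy=9.6, Barley=6.8, Rice=5.9, Corn=9.7, Sorghum=9.0, Canola=8.6, Rye=10.0
Best best-case = 10.0 → Rye.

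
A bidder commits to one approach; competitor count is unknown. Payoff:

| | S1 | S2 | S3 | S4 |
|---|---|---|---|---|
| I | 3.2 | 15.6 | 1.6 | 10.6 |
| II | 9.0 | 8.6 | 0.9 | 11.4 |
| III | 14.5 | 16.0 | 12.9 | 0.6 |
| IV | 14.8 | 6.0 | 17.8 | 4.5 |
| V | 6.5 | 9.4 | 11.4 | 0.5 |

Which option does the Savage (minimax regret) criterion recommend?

Column bests: S1=14.8, S2=16.0, S3=17.8, S4=11.4.
I regrets: 11.6, 0.4, 16.2, 0.8 → max 16.2
II regrets: 5.8, 7.4, 16.9, 0.0 → max 16.9
III regrets: 0.3, 0.0, 4.9, 10.8 → max 10.8
IV regrets: 0.0, 10.0, 0.0, 6.9 → max 10.0
V regrets: 8.3, 6.6, 6.4, 10.9 → max 10.9
Smallest max regret = 10.0 → IV.

IV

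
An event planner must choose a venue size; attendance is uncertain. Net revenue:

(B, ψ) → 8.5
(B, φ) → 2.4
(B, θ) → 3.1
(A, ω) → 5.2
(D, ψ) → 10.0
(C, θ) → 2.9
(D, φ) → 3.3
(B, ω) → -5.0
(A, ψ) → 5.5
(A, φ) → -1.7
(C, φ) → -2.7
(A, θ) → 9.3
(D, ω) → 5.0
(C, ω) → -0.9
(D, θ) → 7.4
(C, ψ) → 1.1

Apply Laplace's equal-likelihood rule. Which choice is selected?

D

Row averages: A=4.575, B=2.25, C=0.1, D=6.425
Highest average = 6.425 → D.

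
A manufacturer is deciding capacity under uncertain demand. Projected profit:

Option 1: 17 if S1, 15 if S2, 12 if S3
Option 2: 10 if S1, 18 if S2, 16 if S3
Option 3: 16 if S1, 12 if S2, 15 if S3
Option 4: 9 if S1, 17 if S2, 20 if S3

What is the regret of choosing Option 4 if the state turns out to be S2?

1

Best payoff under S2 is 18.
Regret = 18 − 17 = 1.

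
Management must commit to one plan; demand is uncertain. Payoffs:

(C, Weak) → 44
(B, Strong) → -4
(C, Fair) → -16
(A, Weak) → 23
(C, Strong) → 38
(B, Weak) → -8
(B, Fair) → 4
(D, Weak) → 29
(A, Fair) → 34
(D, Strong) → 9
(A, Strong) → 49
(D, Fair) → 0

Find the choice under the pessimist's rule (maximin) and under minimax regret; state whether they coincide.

Row minima: A=23, B=-8, C=-16, D=0
Best worst-case = 23 → A.
Column bests: Weak=44, Fair=34, Strong=49.
A regrets: 21, 0, 0 → max 21
B regrets: 52, 30, 53 → max 53
C regrets: 0, 50, 11 → max 50
D regrets: 15, 34, 40 → max 40
Smallest max regret = 21 → A.

maximin → A; minimax regret → A (agree)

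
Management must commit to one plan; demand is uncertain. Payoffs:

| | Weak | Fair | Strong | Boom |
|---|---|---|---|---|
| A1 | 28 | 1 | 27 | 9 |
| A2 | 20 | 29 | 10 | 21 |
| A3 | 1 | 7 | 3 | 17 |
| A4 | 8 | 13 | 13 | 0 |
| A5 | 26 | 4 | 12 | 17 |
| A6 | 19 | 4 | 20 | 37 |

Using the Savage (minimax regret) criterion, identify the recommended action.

A2

Column bests: Weak=28, Fair=29, Strong=27, Boom=37.
A1 regrets: 0, 28, 0, 28 → max 28
A2 regrets: 8, 0, 17, 16 → max 17
A3 regrets: 27, 22, 24, 20 → max 27
A4 regrets: 20, 16, 14, 37 → max 37
A5 regrets: 2, 25, 15, 20 → max 25
A6 regrets: 9, 25, 7, 0 → max 25
Smallest max regret = 17 → A2.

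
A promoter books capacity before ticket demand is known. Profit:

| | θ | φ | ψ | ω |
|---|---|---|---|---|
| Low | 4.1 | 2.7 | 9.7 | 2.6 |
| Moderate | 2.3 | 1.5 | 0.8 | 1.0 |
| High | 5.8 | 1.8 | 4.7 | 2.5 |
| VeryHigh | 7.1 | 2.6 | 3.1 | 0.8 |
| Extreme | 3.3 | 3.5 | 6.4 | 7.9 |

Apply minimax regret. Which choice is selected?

Column bests: θ=7.1, φ=3.5, ψ=9.7, ω=7.9.
Low regrets: 3.0, 0.8, 0.0, 5.3 → max 5.3
Moderate regrets: 4.8, 2.0, 8.9, 6.9 → max 8.9
High regrets: 1.3, 1.7, 5.0, 5.4 → max 5.4
VeryHigh regrets: 0.0, 0.9, 6.6, 7.1 → max 7.1
Extreme regrets: 3.8, 0.0, 3.3, 0.0 → max 3.8
Smallest max regret = 3.8 → Extreme.

Extreme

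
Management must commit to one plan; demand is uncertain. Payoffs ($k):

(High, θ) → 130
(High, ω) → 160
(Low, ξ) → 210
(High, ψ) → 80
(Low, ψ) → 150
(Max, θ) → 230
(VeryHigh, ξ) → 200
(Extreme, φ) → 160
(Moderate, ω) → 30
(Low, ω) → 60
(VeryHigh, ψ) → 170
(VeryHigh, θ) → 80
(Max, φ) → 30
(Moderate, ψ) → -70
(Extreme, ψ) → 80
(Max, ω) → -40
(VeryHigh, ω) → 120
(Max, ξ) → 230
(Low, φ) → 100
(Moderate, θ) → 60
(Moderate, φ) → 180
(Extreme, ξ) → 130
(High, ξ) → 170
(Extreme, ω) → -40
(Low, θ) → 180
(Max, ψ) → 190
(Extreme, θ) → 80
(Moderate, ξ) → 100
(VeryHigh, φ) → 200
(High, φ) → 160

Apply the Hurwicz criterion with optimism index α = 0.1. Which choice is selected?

VeryHigh

Low: 0.1·210 + 0.9·60 = 75
Moderate: 0.1·180 + 0.9·(-70) = -45
High: 0.1·170 + 0.9·80 = 89
VeryHigh: 0.1·200 + 0.9·80 = 92
Extreme: 0.1·160 + 0.9·(-40) = -20
Max: 0.1·230 + 0.9·(-40) = -13
Highest Hurwicz score = 92 → VeryHigh.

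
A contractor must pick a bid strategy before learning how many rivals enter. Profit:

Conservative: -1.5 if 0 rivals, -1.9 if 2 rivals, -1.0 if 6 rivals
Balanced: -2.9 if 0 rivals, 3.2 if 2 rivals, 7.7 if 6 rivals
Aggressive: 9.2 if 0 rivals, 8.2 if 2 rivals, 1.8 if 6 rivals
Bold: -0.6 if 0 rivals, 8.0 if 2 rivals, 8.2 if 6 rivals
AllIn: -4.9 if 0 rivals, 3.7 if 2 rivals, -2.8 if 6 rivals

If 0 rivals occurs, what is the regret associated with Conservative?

10.7

Best payoff under 0 rivals is 9.2.
Regret = 9.2 − (-1.5) = 10.7.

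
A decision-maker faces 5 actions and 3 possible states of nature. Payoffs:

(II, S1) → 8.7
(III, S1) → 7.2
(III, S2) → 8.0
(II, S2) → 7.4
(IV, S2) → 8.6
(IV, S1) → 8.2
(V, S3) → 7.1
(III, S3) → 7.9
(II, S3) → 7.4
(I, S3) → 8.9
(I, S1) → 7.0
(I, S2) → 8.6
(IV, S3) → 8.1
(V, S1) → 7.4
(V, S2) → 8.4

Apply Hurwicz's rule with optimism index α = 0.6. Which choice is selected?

IV

I: 0.6·8.9 + 0.4·7.0 = 8.14
II: 0.6·8.7 + 0.4·7.4 = 8.18
III: 0.6·8.0 + 0.4·7.2 = 7.68
IV: 0.6·8.6 + 0.4·8.1 = 8.4
V: 0.6·8.4 + 0.4·7.1 = 7.88
Highest Hurwicz score = 8.4 → IV.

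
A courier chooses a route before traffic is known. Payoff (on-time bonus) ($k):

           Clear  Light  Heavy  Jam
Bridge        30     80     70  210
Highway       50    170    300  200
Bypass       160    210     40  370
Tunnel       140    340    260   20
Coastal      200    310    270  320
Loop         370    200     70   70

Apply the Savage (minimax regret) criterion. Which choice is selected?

Coastal

Column bests: Clear=370, Light=340, Heavy=300, Jam=370.
Bridge regrets: 340, 260, 230, 160 → max 340
Highway regrets: 320, 170, 0, 170 → max 320
Bypass regrets: 210, 130, 260, 0 → max 260
Tunnel regrets: 230, 0, 40, 350 → max 350
Coastal regrets: 170, 30, 30, 50 → max 170
Loop regrets: 0, 140, 230, 300 → max 300
Smallest max regret = 170 → Coastal.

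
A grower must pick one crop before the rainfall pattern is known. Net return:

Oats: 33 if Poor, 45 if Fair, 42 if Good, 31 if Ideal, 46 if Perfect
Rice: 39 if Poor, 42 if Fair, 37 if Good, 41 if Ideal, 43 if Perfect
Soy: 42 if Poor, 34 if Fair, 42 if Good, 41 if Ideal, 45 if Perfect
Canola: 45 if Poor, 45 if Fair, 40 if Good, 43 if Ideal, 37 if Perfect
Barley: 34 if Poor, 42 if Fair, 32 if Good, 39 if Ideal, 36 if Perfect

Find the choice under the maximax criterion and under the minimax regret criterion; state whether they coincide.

Row maxima: Oats=46, Rice=43, Soy=45, Canola=45, Barley=42
Best best-case = 46 → Oats.
Column bests: Poor=45, Fair=45, Good=42, Ideal=43, Perfect=46.
Oats regrets: 12, 0, 0, 12, 0 → max 12
Rice regrets: 6, 3, 5, 2, 3 → max 6
Soy regrets: 3, 11, 0, 2, 1 → max 11
Canola regrets: 0, 0, 2, 0, 9 → max 9
Barley regrets: 11, 3, 10, 4, 10 → max 11
Smallest max regret = 6 → Rice.

maximax → Oats; minimax regret → Rice (disagree)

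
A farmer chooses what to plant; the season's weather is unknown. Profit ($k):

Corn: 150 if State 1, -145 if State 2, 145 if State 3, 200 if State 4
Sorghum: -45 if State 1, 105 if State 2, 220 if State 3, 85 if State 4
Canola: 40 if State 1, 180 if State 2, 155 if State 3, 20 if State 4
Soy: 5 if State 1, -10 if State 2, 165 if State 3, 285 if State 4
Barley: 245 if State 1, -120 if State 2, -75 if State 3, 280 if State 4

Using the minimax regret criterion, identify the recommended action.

Column bests: State 1=245, State 2=180, State 3=220, State 4=285.
Corn regrets: 95, 325, 75, 85 → max 325
Sorghum regrets: 290, 75, 0, 200 → max 290
Canola regrets: 205, 0, 65, 265 → max 265
Soy regrets: 240, 190, 55, 0 → max 240
Barley regrets: 0, 300, 295, 5 → max 300
Smallest max regret = 240 → Soy.

Soy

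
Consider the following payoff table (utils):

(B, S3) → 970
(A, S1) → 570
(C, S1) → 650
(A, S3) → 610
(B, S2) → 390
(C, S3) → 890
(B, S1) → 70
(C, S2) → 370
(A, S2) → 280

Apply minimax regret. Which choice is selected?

C

Column bests: S1=650, S2=390, S3=970.
A regrets: 80, 110, 360 → max 360
B regrets: 580, 0, 0 → max 580
C regrets: 0, 20, 80 → max 80
Smallest max regret = 80 → C.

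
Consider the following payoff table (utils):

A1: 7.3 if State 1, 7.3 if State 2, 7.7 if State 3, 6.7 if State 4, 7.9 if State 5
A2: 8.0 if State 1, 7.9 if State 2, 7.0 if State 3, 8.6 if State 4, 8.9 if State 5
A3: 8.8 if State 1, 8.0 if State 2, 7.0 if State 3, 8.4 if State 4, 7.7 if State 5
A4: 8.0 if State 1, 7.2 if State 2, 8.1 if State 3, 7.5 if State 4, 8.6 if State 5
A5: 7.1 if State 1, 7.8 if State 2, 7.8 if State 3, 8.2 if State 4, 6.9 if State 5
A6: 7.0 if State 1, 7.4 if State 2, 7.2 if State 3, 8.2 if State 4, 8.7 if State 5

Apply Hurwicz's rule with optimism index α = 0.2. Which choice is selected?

A4

A1: 0.2·7.9 + 0.8·6.7 = 6.94
A2: 0.2·8.9 + 0.8·7.0 = 7.38
A3: 0.2·8.8 + 0.8·7.0 = 7.36
A4: 0.2·8.6 + 0.8·7.2 = 7.48
A5: 0.2·8.2 + 0.8·6.9 = 7.16
A6: 0.2·8.7 + 0.8·7.0 = 7.34
Highest Hurwicz score = 7.48 → A4.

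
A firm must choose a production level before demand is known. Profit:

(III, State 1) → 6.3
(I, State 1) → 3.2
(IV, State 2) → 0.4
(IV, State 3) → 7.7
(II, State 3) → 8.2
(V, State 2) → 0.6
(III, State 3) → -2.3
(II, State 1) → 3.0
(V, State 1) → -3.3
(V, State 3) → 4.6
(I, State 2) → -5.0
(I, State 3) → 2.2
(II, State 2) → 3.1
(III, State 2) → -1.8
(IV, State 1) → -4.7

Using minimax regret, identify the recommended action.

Column bests: State 1=6.3, State 2=3.1, State 3=8.2.
I regrets: 3.1, 8.1, 6.0 → max 8.1
II regrets: 3.3, 0.0, 0.0 → max 3.3
III regrets: 0.0, 4.9, 10.5 → max 10.5
IV regrets: 11.0, 2.7, 0.5 → max 11.0
V regrets: 9.6, 2.5, 3.6 → max 9.6
Smallest max regret = 3.3 → II.

II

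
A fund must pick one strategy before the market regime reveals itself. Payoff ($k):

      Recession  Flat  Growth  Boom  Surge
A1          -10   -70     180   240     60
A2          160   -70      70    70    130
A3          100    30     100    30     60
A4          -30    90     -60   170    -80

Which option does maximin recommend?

Row minima: A1=-70, A2=-70, A3=30, A4=-80
Best worst-case = 30 → A3.

A3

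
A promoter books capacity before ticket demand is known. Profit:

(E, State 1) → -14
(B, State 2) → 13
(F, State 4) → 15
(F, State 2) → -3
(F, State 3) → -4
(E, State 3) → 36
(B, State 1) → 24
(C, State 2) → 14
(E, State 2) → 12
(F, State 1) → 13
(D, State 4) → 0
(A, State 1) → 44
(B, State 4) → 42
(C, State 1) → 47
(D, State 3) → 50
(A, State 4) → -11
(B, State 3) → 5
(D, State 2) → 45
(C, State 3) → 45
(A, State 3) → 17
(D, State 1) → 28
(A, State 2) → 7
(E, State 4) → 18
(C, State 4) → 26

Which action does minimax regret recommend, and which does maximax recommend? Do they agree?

minimax regret → C; maximax → D (disagree)

Column bests: State 1=47, State 2=45, State 3=50, State 4=42.
A regrets: 3, 38, 33, 53 → max 53
B regrets: 23, 32, 45, 0 → max 45
C regrets: 0, 31, 5, 16 → max 31
D regrets: 19, 0, 0, 42 → max 42
E regrets: 61, 33, 14, 24 → max 61
F regrets: 34, 48, 54, 27 → max 54
Smallest max regret = 31 → C.
Row maxima: A=44, B=42, C=47, D=50, E=36, F=15
Best best-case = 50 → D.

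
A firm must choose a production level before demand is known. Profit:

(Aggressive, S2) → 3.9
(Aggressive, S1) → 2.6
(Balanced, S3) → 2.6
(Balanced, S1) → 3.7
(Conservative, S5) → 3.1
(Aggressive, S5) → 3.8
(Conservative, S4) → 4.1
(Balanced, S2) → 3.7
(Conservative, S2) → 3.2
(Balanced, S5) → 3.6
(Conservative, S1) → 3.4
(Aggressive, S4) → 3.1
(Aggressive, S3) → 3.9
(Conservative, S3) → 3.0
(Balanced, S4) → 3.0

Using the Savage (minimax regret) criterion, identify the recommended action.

Column bests: S1=3.7, S2=3.9, S3=3.9, S4=4.1, S5=3.8.
Conservative regrets: 0.3, 0.7, 0.9, 0.0, 0.7 → max 0.9
Balanced regrets: 0.0, 0.2, 1.3, 1.1, 0.2 → max 1.3
Aggressive regrets: 1.1, 0.0, 0.0, 1.0, 0.0 → max 1.1
Smallest max regret = 0.9 → Conservative.

Conservative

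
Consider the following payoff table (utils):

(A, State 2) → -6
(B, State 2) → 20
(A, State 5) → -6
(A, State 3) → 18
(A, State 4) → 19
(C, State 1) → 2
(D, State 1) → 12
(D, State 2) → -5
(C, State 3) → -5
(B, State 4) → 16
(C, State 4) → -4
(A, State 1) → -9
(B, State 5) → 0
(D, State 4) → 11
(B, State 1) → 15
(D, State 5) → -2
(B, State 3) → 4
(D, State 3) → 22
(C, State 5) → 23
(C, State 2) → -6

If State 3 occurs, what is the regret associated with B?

Best payoff under State 3 is 22.
Regret = 22 − 4 = 18.

18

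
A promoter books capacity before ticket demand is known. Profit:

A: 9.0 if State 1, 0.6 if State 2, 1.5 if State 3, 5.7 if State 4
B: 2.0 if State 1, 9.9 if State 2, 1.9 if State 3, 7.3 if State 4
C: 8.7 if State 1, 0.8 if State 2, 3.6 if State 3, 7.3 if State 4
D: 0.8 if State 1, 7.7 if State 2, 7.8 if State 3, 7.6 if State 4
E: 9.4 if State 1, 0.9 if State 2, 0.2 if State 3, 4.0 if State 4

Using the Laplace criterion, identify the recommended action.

Row averages: A=4.2, B=5.275, C=5.1, D=5.975, E=3.625
Highest average = 5.975 → D.

D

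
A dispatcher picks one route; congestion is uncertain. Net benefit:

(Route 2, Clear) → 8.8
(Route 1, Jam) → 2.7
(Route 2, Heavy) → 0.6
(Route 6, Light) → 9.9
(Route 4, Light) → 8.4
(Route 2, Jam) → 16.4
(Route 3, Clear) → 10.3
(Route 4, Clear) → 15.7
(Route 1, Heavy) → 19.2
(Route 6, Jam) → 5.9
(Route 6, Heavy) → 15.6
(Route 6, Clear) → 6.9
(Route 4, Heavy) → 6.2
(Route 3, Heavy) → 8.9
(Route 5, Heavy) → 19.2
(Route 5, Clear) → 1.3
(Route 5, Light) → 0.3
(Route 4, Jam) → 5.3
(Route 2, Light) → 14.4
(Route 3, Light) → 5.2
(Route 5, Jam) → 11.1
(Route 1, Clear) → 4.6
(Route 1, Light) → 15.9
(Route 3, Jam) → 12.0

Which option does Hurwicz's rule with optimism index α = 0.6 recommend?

Route 1

Route 1: 0.6·19.2 + 0.4·2.7 = 12.6
Route 2: 0.6·16.4 + 0.4·0.6 = 10.08
Route 3: 0.6·12.0 + 0.4·5.2 = 9.28
Route 4: 0.6·15.7 + 0.4·5.3 = 11.54
Route 5: 0.6·19.2 + 0.4·0.3 = 11.64
Route 6: 0.6·15.6 + 0.4·5.9 = 11.72
Highest Hurwicz score = 12.6 → Route 1.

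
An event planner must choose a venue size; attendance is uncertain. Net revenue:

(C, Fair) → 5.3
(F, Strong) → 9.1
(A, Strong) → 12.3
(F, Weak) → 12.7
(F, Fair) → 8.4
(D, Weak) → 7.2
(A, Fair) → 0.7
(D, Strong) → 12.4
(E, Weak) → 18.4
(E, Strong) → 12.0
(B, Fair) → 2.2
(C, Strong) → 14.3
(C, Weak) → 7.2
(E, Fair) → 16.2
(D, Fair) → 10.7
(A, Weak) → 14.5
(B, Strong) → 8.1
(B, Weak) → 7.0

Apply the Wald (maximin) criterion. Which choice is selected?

Row minima: A=0.7, B=2.2, C=5.3, D=7.2, E=12.0, F=8.4
Best worst-case = 12.0 → E.

E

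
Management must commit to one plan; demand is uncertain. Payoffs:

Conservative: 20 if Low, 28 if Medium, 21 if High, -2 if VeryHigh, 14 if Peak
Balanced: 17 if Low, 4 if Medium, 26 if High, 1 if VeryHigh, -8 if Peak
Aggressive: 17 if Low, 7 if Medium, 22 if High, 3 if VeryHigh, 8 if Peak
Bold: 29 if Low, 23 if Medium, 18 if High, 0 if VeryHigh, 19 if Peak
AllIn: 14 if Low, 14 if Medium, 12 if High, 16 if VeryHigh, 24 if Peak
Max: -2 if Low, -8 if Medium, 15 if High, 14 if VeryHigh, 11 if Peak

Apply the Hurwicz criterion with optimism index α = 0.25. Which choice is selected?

Conservative: 0.25·28 + 0.75·(-2) = 5.5
Balanced: 0.25·26 + 0.75·(-8) = 0.5
Aggressive: 0.25·22 + 0.75·3 = 7.75
Bold: 0.25·29 + 0.75·0 = 7.25
AllIn: 0.25·24 + 0.75·12 = 15
Max: 0.25·15 + 0.75·(-8) = -2.25
Highest Hurwicz score = 15 → AllIn.

AllIn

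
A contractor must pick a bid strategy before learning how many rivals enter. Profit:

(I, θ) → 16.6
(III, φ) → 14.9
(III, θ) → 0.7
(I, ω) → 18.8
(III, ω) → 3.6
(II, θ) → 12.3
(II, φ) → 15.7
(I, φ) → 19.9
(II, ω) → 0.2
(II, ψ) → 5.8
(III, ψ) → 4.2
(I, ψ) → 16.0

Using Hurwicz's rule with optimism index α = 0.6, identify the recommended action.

I: 0.6·19.9 + 0.4·16.0 = 18.34
II: 0.6·15.7 + 0.4·0.2 = 9.5
III: 0.6·14.9 + 0.4·0.7 = 9.22
Highest Hurwicz score = 18.34 → I.

I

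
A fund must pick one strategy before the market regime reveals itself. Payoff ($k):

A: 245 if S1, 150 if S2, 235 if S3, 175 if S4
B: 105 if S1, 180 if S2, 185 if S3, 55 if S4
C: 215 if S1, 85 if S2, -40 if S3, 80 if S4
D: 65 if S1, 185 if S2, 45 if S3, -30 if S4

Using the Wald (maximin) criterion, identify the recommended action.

A

Row minima: A=150, B=55, C=-40, D=-30
Best worst-case = 150 → A.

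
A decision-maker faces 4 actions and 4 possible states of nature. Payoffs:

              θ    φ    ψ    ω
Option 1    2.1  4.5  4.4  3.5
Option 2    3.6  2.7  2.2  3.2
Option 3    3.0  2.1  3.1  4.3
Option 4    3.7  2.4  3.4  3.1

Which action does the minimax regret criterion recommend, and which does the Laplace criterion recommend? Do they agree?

minimax regret → Option 1; laplace → Option 1 (agree)

Column bests: θ=3.7, φ=4.5, ψ=4.4, ω=4.3.
Option 1 regrets: 1.6, 0.0, 0.0, 0.8 → max 1.6
Option 2 regrets: 0.1, 1.8, 2.2, 1.1 → max 2.2
Option 3 regrets: 0.7, 2.4, 1.3, 0.0 → max 2.4
Option 4 regrets: 0.0, 2.1, 1.0, 1.2 → max 2.1
Smallest max regret = 1.6 → Option 1.
Row averages: Option 1=3.625, Option 2=2.925, Option 3=3.125, Option 4=3.15
Highest average = 3.625 → Option 1.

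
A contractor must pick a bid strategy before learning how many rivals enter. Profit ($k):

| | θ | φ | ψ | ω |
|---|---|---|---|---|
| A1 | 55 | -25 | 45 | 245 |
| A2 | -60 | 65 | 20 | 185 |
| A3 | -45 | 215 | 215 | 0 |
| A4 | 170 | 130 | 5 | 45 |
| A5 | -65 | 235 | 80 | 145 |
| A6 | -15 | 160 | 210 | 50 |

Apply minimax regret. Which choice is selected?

Column bests: θ=170, φ=235, ψ=215, ω=245.
A1 regrets: 115, 260, 170, 0 → max 260
A2 regrets: 230, 170, 195, 60 → max 230
A3 regrets: 215, 20, 0, 245 → max 245
A4 regrets: 0, 105, 210, 200 → max 210
A5 regrets: 235, 0, 135, 100 → max 235
A6 regrets: 185, 75, 5, 195 → max 195
Smallest max regret = 195 → A6.

A6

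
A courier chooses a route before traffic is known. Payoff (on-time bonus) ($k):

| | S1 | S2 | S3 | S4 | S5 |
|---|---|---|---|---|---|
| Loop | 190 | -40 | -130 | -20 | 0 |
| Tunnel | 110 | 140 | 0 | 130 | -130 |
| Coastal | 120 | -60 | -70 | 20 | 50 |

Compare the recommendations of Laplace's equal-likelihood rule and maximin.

Row averages: Loop=0, Tunnel=50, Coastal=12
Highest average = 50 → Tunnel.
Row minima: Loop=-130, Tunnel=-130, Coastal=-70
Best worst-case = -70 → Coastal.

laplace → Tunnel; maximin → Coastal (disagree)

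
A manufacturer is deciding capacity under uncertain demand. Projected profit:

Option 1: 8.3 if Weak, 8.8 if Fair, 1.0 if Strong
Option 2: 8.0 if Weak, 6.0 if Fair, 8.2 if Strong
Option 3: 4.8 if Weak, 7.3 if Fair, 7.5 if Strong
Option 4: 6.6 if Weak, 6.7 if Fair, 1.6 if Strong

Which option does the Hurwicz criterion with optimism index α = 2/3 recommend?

Option 2

Option 1: 2/3·8.8 + 1/3·1.0 = 6.2
Option 2: 2/3·8.2 + 1/3·6.0 = 112/15
Option 3: 2/3·7.5 + 1/3·4.8 = 6.6
Option 4: 2/3·6.7 + 1/3·1.6 = 5
Highest Hurwicz score = 112/15 → Option 2.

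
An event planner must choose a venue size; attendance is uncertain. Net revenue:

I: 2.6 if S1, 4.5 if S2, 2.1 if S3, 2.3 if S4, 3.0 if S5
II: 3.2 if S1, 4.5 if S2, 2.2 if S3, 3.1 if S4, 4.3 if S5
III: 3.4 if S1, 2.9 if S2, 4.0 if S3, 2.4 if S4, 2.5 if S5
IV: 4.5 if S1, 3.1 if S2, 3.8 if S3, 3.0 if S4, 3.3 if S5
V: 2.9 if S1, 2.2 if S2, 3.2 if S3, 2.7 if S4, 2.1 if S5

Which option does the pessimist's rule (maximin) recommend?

Row minima: I=2.1, II=2.2, III=2.4, IV=3.0, V=2.1
Best worst-case = 3.0 → IV.

IV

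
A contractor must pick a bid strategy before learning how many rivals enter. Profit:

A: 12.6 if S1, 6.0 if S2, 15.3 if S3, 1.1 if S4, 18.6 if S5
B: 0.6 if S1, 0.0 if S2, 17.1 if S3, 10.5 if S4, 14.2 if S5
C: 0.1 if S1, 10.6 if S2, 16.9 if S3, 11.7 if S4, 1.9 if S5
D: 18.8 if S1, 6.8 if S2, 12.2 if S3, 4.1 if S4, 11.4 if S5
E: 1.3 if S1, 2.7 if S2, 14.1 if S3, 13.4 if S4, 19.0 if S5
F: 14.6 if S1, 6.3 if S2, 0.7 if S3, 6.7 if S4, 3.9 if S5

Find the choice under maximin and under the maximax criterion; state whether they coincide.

Row minima: A=1.1, B=0.0, C=0.1, D=4.1, E=1.3, F=0.7
Best worst-case = 4.1 → D.
Row maxima: A=18.6, B=17.1, C=16.9, D=18.8, E=19.0, F=14.6
Best best-case = 19.0 → E.

maximin → D; maximax → E (disagree)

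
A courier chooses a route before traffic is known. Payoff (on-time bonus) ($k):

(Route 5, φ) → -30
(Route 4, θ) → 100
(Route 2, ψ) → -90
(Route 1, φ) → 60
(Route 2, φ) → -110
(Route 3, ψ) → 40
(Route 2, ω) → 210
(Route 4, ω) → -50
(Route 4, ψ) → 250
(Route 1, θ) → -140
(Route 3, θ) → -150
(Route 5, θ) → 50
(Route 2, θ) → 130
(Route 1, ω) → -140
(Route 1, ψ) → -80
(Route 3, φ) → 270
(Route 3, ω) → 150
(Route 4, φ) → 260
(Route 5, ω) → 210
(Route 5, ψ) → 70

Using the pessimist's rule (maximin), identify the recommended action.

Route 5

Row minima: Route 1=-140, Route 2=-110, Route 3=-150, Route 4=-50, Route 5=-30
Best worst-case = -30 → Route 5.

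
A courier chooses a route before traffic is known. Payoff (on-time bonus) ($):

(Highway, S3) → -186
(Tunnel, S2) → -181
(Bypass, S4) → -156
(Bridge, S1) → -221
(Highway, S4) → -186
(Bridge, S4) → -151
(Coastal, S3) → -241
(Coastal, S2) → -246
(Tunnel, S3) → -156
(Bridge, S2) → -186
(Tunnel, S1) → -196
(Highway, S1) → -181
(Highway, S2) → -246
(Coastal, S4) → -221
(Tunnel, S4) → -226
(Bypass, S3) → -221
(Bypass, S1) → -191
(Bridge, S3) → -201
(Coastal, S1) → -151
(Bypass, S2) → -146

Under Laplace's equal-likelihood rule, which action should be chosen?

Row averages: Tunnel=-189.75, Highway=-199.75, Coastal=-214.75, Bridge=-189.75, Bypass=-178.5
Highest average = -178.5 → Bypass.

Bypass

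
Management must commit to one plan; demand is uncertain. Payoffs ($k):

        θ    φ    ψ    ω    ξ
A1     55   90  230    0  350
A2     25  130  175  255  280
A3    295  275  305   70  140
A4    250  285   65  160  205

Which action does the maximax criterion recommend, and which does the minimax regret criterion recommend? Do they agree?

Row maxima: A1=350, A2=280, A3=305, A4=285
Best best-case = 350 → A1.
Column bests: θ=295, φ=285, ψ=305, ω=255, ξ=350.
A1 regrets: 240, 195, 75, 255, 0 → max 255
A2 regrets: 270, 155, 130, 0, 70 → max 270
A3 regrets: 0, 10, 0, 185, 210 → max 210
A4 regrets: 45, 0, 240, 95, 145 → max 240
Smallest max regret = 210 → A3.

maximax → A1; minimax regret → A3 (disagree)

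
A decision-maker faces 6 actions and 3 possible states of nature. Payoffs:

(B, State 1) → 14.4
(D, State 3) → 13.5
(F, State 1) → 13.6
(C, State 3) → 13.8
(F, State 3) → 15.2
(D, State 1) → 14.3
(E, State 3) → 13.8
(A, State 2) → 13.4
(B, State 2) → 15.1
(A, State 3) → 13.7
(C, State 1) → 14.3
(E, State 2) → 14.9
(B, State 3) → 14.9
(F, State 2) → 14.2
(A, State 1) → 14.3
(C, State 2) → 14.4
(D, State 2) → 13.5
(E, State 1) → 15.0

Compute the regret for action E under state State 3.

1.4

Best payoff under State 3 is 15.2.
Regret = 15.2 − 13.8 = 1.4.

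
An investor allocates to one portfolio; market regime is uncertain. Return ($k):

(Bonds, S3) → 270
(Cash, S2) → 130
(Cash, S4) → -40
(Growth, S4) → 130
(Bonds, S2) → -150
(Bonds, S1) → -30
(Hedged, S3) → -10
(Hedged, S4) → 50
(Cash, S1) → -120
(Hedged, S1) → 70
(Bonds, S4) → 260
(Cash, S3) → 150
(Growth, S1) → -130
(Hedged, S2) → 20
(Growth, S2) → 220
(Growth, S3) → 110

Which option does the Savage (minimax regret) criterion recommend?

Growth

Column bests: S1=70, S2=220, S3=270, S4=260.
Bonds regrets: 100, 370, 0, 0 → max 370
Hedged regrets: 0, 200, 280, 210 → max 280
Growth regrets: 200, 0, 160, 130 → max 200
Cash regrets: 190, 90, 120, 300 → max 300
Smallest max regret = 200 → Growth.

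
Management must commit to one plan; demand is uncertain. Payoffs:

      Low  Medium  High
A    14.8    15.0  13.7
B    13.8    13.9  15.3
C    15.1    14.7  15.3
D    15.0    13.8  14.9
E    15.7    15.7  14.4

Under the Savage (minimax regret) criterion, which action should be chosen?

Column bests: Low=15.7, Medium=15.7, High=15.3.
A regrets: 0.9, 0.7, 1.6 → max 1.6
B regrets: 1.9, 1.8, 0.0 → max 1.9
C regrets: 0.6, 1.0, 0.0 → max 1.0
D regrets: 0.7, 1.9, 0.4 → max 1.9
E regrets: 0.0, 0.0, 0.9 → max 0.9
Smallest max regret = 0.9 → E.

E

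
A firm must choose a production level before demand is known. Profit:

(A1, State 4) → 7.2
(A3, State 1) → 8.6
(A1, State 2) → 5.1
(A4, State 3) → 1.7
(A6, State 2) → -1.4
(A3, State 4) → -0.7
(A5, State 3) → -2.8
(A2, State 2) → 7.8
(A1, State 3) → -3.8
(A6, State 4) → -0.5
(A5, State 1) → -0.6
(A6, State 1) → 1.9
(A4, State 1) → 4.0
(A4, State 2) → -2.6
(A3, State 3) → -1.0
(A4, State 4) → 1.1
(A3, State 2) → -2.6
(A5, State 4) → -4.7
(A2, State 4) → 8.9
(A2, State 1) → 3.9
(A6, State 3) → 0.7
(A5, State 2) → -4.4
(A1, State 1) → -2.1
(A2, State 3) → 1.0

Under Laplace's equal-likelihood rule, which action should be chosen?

A2

Row averages: A1=1.6, A2=5.4, A3=1.075, A4=1.05, A5=-3.125, A6=0.175
Highest average = 5.4 → A2.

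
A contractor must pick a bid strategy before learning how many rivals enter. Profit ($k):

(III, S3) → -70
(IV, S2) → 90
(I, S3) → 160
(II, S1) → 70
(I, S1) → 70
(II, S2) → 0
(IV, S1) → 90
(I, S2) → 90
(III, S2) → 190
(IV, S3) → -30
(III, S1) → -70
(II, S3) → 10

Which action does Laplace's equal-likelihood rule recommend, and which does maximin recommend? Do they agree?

laplace → I; maximin → I (agree)

Row averages: I=320/3, II=80/3, III=50/3, IV=50
Highest average = 320/3 → I.
Row minima: I=70, II=0, III=-70, IV=-30
Best worst-case = 70 → I.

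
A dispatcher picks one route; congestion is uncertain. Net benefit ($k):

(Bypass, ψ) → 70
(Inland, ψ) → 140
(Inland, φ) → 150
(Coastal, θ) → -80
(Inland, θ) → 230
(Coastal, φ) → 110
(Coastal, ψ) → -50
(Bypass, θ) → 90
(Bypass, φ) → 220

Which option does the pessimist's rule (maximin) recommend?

Row minima: Bypass=70, Coastal=-80, Inland=140
Best worst-case = 140 → Inland.

Inland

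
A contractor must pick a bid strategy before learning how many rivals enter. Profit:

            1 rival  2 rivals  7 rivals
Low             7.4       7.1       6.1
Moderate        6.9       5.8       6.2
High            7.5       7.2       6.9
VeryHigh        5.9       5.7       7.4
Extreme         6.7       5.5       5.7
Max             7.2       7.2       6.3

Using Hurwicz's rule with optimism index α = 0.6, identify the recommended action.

Low: 0.6·7.4 + 0.4·6.1 = 6.88
Moderate: 0.6·6.9 + 0.4·5.8 = 6.46
High: 0.6·7.5 + 0.4·6.9 = 7.26
VeryHigh: 0.6·7.4 + 0.4·5.7 = 6.72
Extreme: 0.6·6.7 + 0.4·5.5 = 6.22
Max: 0.6·7.2 + 0.4·6.3 = 6.84
Highest Hurwicz score = 7.26 → High.

High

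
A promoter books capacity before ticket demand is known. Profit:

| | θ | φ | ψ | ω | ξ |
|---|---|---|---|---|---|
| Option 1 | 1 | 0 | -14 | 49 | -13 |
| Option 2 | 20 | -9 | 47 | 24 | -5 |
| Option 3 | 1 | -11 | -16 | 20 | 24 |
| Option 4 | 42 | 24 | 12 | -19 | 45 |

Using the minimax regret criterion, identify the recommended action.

Option 2

Column bests: θ=42, φ=24, ψ=47, ω=49, ξ=45.
Option 1 regrets: 41, 24, 61, 0, 58 → max 61
Option 2 regrets: 22, 33, 0, 25, 50 → max 50
Option 3 regrets: 41, 35, 63, 29, 21 → max 63
Option 4 regrets: 0, 0, 35, 68, 0 → max 68
Smallest max regret = 50 → Option 2.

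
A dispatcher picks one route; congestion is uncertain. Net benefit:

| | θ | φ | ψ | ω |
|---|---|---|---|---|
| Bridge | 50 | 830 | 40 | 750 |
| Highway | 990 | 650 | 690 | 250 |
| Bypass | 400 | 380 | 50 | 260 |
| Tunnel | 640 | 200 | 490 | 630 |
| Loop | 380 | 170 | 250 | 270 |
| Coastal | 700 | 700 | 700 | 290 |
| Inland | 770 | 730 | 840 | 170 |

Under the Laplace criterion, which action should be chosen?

Row averages: Bridge=417.5, Highway=645, Bypass=272.5, Tunnel=490, Loop=267.5, Coastal=597.5, Inland=627.5
Highest average = 645 → Highway.

Highway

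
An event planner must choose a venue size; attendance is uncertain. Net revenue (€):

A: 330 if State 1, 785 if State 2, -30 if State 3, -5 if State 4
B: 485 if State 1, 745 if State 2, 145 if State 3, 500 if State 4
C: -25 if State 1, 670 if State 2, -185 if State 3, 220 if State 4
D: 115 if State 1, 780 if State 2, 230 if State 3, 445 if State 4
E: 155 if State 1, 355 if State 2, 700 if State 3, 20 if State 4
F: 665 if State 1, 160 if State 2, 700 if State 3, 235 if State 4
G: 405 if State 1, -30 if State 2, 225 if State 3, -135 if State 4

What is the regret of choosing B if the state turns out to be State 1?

180

Best payoff under State 1 is 665.
Regret = 665 − 485 = 180.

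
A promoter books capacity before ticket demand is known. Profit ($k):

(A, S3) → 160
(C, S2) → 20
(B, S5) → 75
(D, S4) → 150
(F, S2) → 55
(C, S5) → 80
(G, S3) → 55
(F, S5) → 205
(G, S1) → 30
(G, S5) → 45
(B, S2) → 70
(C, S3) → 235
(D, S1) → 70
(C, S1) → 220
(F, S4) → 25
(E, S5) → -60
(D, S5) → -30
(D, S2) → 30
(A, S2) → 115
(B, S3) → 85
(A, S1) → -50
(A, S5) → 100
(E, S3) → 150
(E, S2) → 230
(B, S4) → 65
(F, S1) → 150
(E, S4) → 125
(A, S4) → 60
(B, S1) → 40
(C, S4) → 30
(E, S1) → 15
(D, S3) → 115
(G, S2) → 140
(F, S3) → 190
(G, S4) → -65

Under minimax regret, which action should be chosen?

Column bests: S1=220, S2=230, S3=235, S4=150, S5=205.
A regrets: 270, 115, 75, 90, 105 → max 270
B regrets: 180, 160, 150, 85, 130 → max 180
C regrets: 0, 210, 0, 120, 125 → max 210
D regrets: 150, 200, 120, 0, 235 → max 235
E regrets: 205, 0, 85, 25, 265 → max 265
F regrets: 70, 175, 45, 125, 0 → max 175
G regrets: 190, 90, 180, 215, 160 → max 215
Smallest max regret = 175 → F.

F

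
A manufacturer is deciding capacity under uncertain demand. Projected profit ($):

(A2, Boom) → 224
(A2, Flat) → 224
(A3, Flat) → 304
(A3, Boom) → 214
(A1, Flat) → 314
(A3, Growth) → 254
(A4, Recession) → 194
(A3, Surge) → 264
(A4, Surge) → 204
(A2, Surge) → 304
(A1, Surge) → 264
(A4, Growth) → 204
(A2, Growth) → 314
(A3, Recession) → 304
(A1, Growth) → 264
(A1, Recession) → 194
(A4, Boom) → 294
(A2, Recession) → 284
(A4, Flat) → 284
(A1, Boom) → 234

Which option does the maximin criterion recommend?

A2

Row minima: A1=194, A2=224, A3=214, A4=194
Best worst-case = 224 → A2.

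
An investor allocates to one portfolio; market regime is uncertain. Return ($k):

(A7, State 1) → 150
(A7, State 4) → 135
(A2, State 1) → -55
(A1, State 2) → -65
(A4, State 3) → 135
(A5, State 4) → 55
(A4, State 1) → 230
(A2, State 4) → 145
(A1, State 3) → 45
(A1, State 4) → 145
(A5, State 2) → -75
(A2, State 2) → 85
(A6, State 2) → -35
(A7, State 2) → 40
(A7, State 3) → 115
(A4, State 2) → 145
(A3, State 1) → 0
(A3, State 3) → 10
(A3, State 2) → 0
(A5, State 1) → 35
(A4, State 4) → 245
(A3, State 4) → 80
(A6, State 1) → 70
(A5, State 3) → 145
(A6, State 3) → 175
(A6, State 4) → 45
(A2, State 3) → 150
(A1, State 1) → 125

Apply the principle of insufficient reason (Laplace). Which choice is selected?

A4

Row averages: A1=62.5, A2=81.25, A3=22.5, A4=188.75, A5=40, A6=63.75, A7=110
Highest average = 188.75 → A4.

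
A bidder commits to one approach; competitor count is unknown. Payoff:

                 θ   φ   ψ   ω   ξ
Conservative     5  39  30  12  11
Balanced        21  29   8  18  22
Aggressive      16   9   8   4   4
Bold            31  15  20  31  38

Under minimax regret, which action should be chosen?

Column bests: θ=31, φ=39, ψ=30, ω=31, ξ=38.
Conservative regrets: 26, 0, 0, 19, 27 → max 27
Balanced regrets: 10, 10, 22, 13, 16 → max 22
Aggressive regrets: 15, 30, 22, 27, 34 → max 34
Bold regrets: 0, 24, 10, 0, 0 → max 24
Smallest max regret = 22 → Balanced.

Balanced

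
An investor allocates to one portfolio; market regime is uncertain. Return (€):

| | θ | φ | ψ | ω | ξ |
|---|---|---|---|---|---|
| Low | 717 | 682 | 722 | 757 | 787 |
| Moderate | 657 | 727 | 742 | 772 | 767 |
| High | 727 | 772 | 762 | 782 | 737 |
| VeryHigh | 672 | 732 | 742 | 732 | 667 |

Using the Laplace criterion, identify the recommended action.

High

Row averages: Low=733, Moderate=733, High=756, VeryHigh=709
Highest average = 756 → High.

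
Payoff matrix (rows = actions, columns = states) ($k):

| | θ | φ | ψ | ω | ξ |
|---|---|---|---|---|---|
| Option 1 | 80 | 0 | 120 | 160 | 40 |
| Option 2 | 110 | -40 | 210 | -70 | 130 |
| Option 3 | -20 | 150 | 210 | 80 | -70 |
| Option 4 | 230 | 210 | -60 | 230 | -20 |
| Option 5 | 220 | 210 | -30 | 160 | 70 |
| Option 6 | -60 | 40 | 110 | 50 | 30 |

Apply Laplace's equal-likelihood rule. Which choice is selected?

Row averages: Option 1=80, Option 2=68, Option 3=70, Option 4=118, Option 5=126, Option 6=34
Highest average = 126 → Option 5.

Option 5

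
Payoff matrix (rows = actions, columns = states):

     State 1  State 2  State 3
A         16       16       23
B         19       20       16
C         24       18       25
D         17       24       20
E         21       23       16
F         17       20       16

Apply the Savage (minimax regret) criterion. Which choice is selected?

Column bests: State 1=24, State 2=24, State 3=25.
A regrets: 8, 8, 2 → max 8
B regrets: 5, 4, 9 → max 9
C regrets: 0, 6, 0 → max 6
D regrets: 7, 0, 5 → max 7
E regrets: 3, 1, 9 → max 9
F regrets: 7, 4, 9 → max 9
Smallest max regret = 6 → C.

C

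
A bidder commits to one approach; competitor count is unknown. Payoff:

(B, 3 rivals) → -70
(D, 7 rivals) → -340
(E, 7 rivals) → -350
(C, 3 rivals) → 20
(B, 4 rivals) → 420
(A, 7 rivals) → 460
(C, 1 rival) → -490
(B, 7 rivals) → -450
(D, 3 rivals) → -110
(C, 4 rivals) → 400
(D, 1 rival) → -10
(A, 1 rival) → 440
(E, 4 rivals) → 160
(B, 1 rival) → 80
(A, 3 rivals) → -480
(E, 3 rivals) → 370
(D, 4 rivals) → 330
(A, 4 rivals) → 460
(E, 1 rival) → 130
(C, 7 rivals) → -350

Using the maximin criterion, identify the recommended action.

D

Row minima: A=-480, B=-450, C=-490, D=-340, E=-350
Best worst-case = -340 → D.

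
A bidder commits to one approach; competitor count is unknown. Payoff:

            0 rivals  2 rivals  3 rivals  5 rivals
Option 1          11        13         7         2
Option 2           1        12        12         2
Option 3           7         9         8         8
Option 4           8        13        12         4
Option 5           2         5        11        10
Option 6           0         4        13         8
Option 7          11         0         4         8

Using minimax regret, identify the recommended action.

Option 3

Column bests: 0 rivals=11, 2 rivals=13, 3 rivals=13, 5 rivals=10.
Option 1 regrets: 0, 0, 6, 8 → max 8
Option 2 regrets: 10, 1, 1, 8 → max 10
Option 3 regrets: 4, 4, 5, 2 → max 5
Option 4 regrets: 3, 0, 1, 6 → max 6
Option 5 regrets: 9, 8, 2, 0 → max 9
Option 6 regrets: 11, 9, 0, 2 → max 11
Option 7 regrets: 0, 13, 9, 2 → max 13
Smallest max regret = 5 → Option 3.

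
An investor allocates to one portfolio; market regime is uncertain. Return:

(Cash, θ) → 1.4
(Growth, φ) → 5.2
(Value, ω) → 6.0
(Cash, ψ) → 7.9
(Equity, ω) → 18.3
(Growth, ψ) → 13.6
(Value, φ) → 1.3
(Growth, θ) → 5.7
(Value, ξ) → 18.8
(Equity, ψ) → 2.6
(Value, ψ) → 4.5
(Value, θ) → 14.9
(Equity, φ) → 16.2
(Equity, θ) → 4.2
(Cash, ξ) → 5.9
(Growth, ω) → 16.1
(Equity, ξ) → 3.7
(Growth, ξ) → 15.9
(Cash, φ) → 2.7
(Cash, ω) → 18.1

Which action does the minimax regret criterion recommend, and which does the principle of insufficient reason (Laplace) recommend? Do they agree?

minimax regret → Growth; laplace → Growth (agree)

Column bests: θ=14.9, φ=16.2, ψ=13.6, ω=18.3, ξ=18.8.
Growth regrets: 9.2, 11.0, 0.0, 2.2, 2.9 → max 11.0
Cash regrets: 13.5, 13.5, 5.7, 0.2, 12.9 → max 13.5
Value regrets: 0.0, 14.9, 9.1, 12.3, 0.0 → max 14.9
Equity regrets: 10.7, 0.0, 11.0, 0.0, 15.1 → max 15.1
Smallest max regret = 11.0 → Growth.
Row averages: Growth=11.3, Cash=7.2, Value=9.1, Equity=9
Highest average = 11.3 → Growth.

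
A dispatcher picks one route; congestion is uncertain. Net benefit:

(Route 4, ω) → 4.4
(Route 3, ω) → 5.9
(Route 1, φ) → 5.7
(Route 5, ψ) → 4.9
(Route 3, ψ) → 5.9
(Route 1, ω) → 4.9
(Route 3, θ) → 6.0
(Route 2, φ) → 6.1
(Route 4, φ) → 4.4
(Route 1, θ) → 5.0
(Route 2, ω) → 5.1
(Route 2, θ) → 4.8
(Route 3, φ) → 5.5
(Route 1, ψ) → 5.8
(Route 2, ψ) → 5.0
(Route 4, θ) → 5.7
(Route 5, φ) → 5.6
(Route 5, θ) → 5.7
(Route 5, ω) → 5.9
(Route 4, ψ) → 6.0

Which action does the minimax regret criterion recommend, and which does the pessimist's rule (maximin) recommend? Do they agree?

minimax regret → Route 3; maximin → Route 3 (agree)

Column bests: θ=6.0, φ=6.1, ψ=6.0, ω=5.9.
Route 1 regrets: 1.0, 0.4, 0.2, 1.0 → max 1.0
Route 2 regrets: 1.2, 0.0, 1.0, 0.8 → max 1.2
Route 3 regrets: 0.0, 0.6, 0.1, 0.0 → max 0.6
Route 4 regrets: 0.3, 1.7, 0.0, 1.5 → max 1.7
Route 5 regrets: 0.3, 0.5, 1.1, 0.0 → max 1.1
Smallest max regret = 0.6 → Route 3.
Row minima: Route 1=4.9, Route 2=4.8, Route 3=5.5, Route 4=4.4, Route 5=4.9
Best worst-case = 5.5 → Route 3.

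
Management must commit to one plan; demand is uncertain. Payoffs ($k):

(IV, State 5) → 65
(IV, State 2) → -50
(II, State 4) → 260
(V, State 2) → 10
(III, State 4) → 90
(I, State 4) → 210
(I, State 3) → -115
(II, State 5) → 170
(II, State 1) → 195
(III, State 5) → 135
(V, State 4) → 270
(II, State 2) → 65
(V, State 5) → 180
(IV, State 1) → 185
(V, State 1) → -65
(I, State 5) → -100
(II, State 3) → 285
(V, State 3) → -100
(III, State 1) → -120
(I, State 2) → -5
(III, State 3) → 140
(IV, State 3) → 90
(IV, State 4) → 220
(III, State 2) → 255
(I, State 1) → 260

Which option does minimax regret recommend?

II

Column bests: State 1=260, State 2=255, State 3=285, State 4=270, State 5=180.
I regrets: 0, 260, 400, 60, 280 → max 400
II regrets: 65, 190, 0, 10, 10 → max 190
III regrets: 380, 0, 145, 180, 45 → max 380
IV regrets: 75, 305, 195, 50, 115 → max 305
V regrets: 325, 245, 385, 0, 0 → max 385
Smallest max regret = 190 → II.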